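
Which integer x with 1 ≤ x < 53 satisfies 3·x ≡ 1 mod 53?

18

3·18 = 54 = 1·53 + 1, so 3⁻¹ ≡ 18 (mod 53).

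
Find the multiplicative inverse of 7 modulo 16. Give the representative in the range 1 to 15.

7

7·7 = 49 = 3·16 + 1, so 7⁻¹ ≡ 7 (mod 16).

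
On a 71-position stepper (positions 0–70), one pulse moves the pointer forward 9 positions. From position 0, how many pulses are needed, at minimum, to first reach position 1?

8

71 = 7·9 + 8
9 = 1·8 + 1
8 = 8·1 + 0
Back-substituting gives 9·8 ≡ 1 (mod 71).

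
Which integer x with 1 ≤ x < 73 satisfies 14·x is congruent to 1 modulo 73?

47

14·47 = 658 = 9·73 + 1, so 14⁻¹ ≡ 47 (mod 73).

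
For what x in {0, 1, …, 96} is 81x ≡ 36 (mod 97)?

22

81⁻¹ ≡ 6 (mod 97) because 81·6 = 486 = 5·97 + 1.
Multiplying both sides by 6: x ≡ 6·36 = 216 ≡ 22 (mod 97).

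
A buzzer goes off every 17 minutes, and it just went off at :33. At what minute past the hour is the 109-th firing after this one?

109·17 = 1853.
Dividing 1853 by 60 gives quotient 30 and remainder 53.
(33 + 53) mod 60 = 26.

26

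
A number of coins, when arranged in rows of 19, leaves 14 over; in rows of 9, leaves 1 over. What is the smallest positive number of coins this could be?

Since 9·17 ≡ 1 (mod 19), take x = 1 + 9·((14−1)·17 mod 19) = 1 + 9·12 = 109.
Check: 109 mod 19 = 14, 109 mod 9 = 1.

109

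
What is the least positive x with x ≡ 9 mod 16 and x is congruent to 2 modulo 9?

x ≡ 2 (mod 9) gives x ∈ {2, 11, 20, 29, 38, 47, 56, 65, …}.
The first of these with x mod 16 = 9 is 137.

137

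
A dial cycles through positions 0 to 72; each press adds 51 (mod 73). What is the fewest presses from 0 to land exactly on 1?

51·63 = 3213 = 44·73 + 1, so 51⁻¹ ≡ 63 (mod 73).

63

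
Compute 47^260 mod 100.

1

Square-and-reduce mod 100: 47^1≡47, 47^2≡9, 47^4≡81, 47^8≡61, 47^16≡21, 47^32≡41, 47^64≡81, 47^128≡61, 47^256≡21.
Since 260 = 4 + 256 in binary, 47^260 ≡ 81·21 ≡ 1 (mod 100).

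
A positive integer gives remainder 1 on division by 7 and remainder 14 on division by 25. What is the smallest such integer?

64

Since 25·2 ≡ 1 (mod 7), take x = 14 + 25·((1−14)·2 mod 7) = 14 + 25·2 = 64.
Check: 64 mod 7 = 1, 64 mod 25 = 14.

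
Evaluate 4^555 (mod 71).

Successive squares of 4 mod 71: 4^1≡4, 4^2≡16, 4^4≡43, 4^8≡3, 4^16≡9, 4^32≡10, 4^64≡29, 4^128≡60, 4^256≡50, 4^512≡15.
Since 555 = 1 + 2 + 8 + 32 + 512 in binary, 4^555 ≡ 4·16·3·10·15 ≡ 45 (mod 71).

45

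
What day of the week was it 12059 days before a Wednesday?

12059 = 1722·7 + 5, so 12059 mod 7 = 5.
Wednesday − 5 days → Friday.

Friday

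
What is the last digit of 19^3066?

1

Last digits of 9^n: 9, 1 (period 2).
3066 leaves remainder 0 on division by 2, so 19^3066 ends in 1.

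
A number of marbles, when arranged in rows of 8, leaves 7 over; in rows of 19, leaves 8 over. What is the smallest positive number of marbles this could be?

103

x ≡ 7 (mod 8) gives x ∈ {7, 15, 23, 31, 39, 47, 55, 63, …}.
The first of these with x mod 19 = 8 is 103.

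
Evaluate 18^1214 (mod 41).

Successive squares of 18 mod 41: 18^1≡18, 18^2≡37, 18^4≡16, 18^8≡10, 18^16≡18, 18^32≡37, 18^64≡16, 18^128≡10, 18^256≡18, 18^512≡37, 18^1024≡16.
Since 1214 = 2 + 4 + 8 + 16 + 32 + 128 + 1024 in binary, 18^1214 ≡ 37·16·10·18·37·10·16 ≡ 16 (mod 41).

16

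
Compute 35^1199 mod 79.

By repeated squaring mod 79: 35^1≡35, 35^2≡40, 35^4≡20, 35^8≡5, 35^16≡25, 35^32≡72, 35^64≡49, 35^128≡31, 35^256≡13, 35^512≡11, 35^1024≡42.
Since 1199 = 1 + 2 + 4 + 8 + 32 + 128 + 1024 in binary, 35^1199 ≡ 35·40·20·5·72·31·42 ≡ 47 (mod 79).

47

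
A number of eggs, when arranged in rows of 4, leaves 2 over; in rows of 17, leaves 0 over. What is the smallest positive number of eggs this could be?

34

Since 17·1 ≡ 1 (mod 4), take x = 0 + 17·((2−0)·1 mod 4) = 0 + 17·2 = 34.
Check: 34 mod 4 = 2, 34 mod 17 = 0.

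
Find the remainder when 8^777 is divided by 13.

8

Successive squares of 8 mod 13: 8^1≡8, 8^2≡12, 8^4≡1, 8^8≡1, 8^16≡1, 8^32≡1, 8^64≡1, 8^128≡1, 8^256≡1, 8^512≡1.
Since 777 = 1 + 8 + 256 + 512 in binary, 8^777 ≡ 8·1·1·1 ≡ 8 (mod 13).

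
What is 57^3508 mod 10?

1

The units digit of 57^n cycles with period 4: 7, 9, 3, 1, …
3508 leaves remainder 0 on division by 4, so 57^3508 ends in 1.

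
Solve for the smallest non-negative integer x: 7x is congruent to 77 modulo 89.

7⁻¹ ≡ 51 (mod 89) because 7·51 = 357 = 4·89 + 1.
Multiplying both sides by 51: x ≡ 51·77 = 3927 ≡ 11 (mod 89).

11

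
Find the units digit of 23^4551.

7

Powers of 3 mod 10 repeat with period 4: 3, 9, 7, 1.
4551 leaves remainder 3 on division by 4, so 23^4551 ends in 7.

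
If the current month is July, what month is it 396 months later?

396 mod 12 = 0 (since 33·12 = 396).
July + 0 months → July.

July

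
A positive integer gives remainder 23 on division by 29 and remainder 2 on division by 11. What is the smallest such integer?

x ≡ 2 (mod 11) gives x ∈ {2, 13, 24, 35, 46, 57, 68, 79, …}.
The first of these with x mod 29 = 23 is 255.

255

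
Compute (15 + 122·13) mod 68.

122·13 = 1586.
1586 = 23·68 + 22, so 1586 mod 68 = 22.
(15 + 22) mod 68 = 37.

37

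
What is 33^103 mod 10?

Powers of 3 mod 10 repeat with period 4: 3, 9, 7, 1.
103 mod 4 = 3, so the last digit matches 3^3 = 7.

7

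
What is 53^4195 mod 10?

Powers of 3 mod 10 repeat with period 4: 3, 9, 7, 1.
4195 leaves remainder 3 on division by 4, so 53^4195 ends in 7.

7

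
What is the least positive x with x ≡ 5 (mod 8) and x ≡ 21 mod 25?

21

x ≡ 5 (mod 8) gives x ∈ {5, 13, 21}.
The first of these with x mod 25 = 21 is 21.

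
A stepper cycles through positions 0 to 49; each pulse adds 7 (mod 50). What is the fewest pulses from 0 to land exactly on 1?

43

7·43 = 301 = 6·50 + 1, so 7⁻¹ ≡ 43 (mod 50).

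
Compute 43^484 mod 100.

By repeated squaring mod 100: 43^1≡43, 43^2≡49, 43^4≡1, 43^8≡1, 43^16≡1, 43^32≡1, 43^64≡1, 43^128≡1, 43^256≡1.
Since 484 = 4 + 32 + 64 + 128 + 256 in binary, 43^484 ≡ 1·1·1·1·1 ≡ 1 (mod 100).

1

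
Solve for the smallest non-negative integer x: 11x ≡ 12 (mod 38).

8

11⁻¹ ≡ 7 (mod 38) because 11·7 = 77 = 2·38 + 1.
Multiplying both sides by 7: x ≡ 7·12 = 84 ≡ 8 (mod 38).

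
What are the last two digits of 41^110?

01

Square-and-reduce mod 100: 41^1≡41, 41^2≡81, 41^4≡61, 41^8≡21, 41^16≡41, 41^32≡81, 41^64≡61.
Since 110 = 2 + 4 + 8 + 32 + 64 in binary, 41^110 ≡ 81·61·21·81·61 ≡ 1 (mod 100).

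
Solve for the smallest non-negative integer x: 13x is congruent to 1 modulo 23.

The inverse of 13 mod 23 is 16 (since 13·16 = 208 ≡ 1).
So x ≡ 16·1 = 16 ≡ 16 (mod 23).

16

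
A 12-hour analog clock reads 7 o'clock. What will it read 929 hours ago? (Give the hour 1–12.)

929 mod 12 = 5 (since 77·12 = 924).
7 − 5 → 2 on a 12-hour dial.

2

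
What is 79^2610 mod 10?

1

The units digit of 79^n cycles with period 2: 9, 1, …
2610 leaves remainder 0 on division by 2, so 79^2610 ends in 1.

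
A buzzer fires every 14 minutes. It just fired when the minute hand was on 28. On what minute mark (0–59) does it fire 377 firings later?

377·14 = 5278.
5278 mod 60 = 58 (since 87·60 = 5220).
(28 + 58) mod 60 = 26.

26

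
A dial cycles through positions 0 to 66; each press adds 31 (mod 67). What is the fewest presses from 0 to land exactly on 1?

31·13 = 403 = 6·67 + 1, so 31⁻¹ ≡ 13 (mod 67).

13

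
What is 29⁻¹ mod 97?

87

29·87 = 2523 = 26·97 + 1, so 29⁻¹ ≡ 87 (mod 97).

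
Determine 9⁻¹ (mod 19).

9·17 = 153 = 8·19 + 1, so 9⁻¹ ≡ 17 (mod 19).

17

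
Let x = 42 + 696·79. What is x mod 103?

24

696·79 = 54984.
Dividing 54984 by 103 gives quotient 533 and remainder 85.
(42 + 85) mod 103 = 24.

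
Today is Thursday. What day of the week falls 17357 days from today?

17357 mod 7 = 4 (since 2479·7 = 17353).
Thursday + 4 days → Monday.

Monday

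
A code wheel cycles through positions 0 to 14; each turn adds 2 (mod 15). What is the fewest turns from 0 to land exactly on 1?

8

2·8 = 16 = 1·15 + 1, so 2⁻¹ ≡ 8 (mod 15).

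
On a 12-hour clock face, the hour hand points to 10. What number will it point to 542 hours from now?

542 − 45·12 = 2, so 542 ≡ 2 (mod 12).
10 + 2 → 12 on a 12-hour dial.

12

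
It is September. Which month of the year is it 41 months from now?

41 − 3·12 = 5, so 41 ≡ 5 (mod 12).
September + 5 months → February.

February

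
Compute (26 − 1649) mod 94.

69

1649 = 17·94 + 51, so 1649 mod 94 = 51.
(26 − 51) mod 94 = 69.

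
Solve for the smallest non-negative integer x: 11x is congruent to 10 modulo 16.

The inverse of 11 mod 16 is 3 (since 11·3 = 33 ≡ 1).
Multiplying both sides by 3: x ≡ 3·10 = 30 ≡ 14 (mod 16).

14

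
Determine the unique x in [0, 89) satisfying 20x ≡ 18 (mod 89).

81

20⁻¹ ≡ 49 (mod 89) because 20·49 = 980 = 11·89 + 1.
Multiplying both sides by 49: x ≡ 49·18 = 882 ≡ 81 (mod 89).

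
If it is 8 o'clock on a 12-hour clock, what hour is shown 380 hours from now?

380 = 31·12 + 8, so 380 mod 12 = 8.
8 + 8 → 4 on a 12-hour dial.

4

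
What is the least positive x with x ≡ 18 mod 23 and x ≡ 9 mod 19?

Since 19·17 ≡ 1 (mod 23), take x = 9 + 19·((18−9)·17 mod 23) = 9 + 19·15 = 294.
Check: 294 mod 23 = 18, 294 mod 19 = 9.

294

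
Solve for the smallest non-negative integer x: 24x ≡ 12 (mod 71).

36

24⁻¹ ≡ 3 (mod 71) because 24·3 = 72 = 1·71 + 1.
So x ≡ 3·12 = 36 ≡ 36 (mod 71).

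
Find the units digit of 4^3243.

4

Last digits of 4^n: 4, 6 (period 2).
3243 leaves remainder 1 on division by 2, so 4^3243 ends in 4.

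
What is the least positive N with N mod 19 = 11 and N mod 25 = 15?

x ≡ 11 (mod 19) gives x ∈ {11, 30, 49, 68, 87, 106, 125, 144, …}.
The first of these with x mod 25 = 15 is 315.

315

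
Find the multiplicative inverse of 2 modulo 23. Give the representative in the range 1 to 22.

12

23 = 11·2 + 1
2 = 2·1 + 0
Back-substituting gives 2·12 ≡ 1 (mod 23).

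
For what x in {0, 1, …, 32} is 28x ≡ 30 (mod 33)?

The inverse of 28 mod 33 is 13 (since 28·13 = 364 ≡ 1).
Multiplying both sides by 13: x ≡ 13·30 = 390 ≡ 27 (mod 33).

27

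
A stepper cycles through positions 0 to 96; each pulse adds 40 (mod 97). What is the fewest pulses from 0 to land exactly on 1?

40·17 = 680 = 7·97 + 1, so 40⁻¹ ≡ 17 (mod 97).

17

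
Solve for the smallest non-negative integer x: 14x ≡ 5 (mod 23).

2

14⁻¹ ≡ 5 (mod 23) because 14·5 = 70 = 3·23 + 1.
Multiplying both sides by 5: x ≡ 5·5 = 25 ≡ 2 (mod 23).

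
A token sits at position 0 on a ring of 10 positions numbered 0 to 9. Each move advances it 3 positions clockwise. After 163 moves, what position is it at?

9

163·3 = 489.
489 mod 10 = 9 (since 48·10 = 480).
(0 + 9) mod 10 = 9.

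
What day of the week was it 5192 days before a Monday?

Dividing 5192 by 7 gives quotient 741 and remainder 5.
Monday − 5 days → Wednesday.

Wednesday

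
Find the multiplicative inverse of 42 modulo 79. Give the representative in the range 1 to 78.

79 = 1·42 + 37
42 = 1·37 + 5
37 = 7·5 + 2
5 = 2·2 + 1
2 = 2·1 + 0
Back-substituting gives 42·32 ≡ 1 (mod 79).

32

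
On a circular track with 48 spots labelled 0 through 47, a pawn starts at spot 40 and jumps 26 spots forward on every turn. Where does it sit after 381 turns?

10

381·26 = 9906.
Dividing 9906 by 48 gives quotient 206 and remainder 18.
(40 + 18) mod 48 = 10.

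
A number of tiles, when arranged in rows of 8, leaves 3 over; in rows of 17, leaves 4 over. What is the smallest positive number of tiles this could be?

x ≡ 3 (mod 8) gives x ∈ {3, 11, 19, 27, 35, 43, 51, 59, …}.
The first of these with x mod 17 = 4 is 123.

123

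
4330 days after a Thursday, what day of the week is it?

Dividing 4330 by 7 gives quotient 618 and remainder 4.
Thursday + 4 days → Monday.

Monday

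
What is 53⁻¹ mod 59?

49

59 = 1·53 + 6
53 = 8·6 + 5
6 = 1·5 + 1
5 = 5·1 + 0
Back-substituting gives 53·49 ≡ 1 (mod 59).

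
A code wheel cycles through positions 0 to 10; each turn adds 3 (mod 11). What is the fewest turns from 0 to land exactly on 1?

11 = 3·3 + 2
3 = 1·2 + 1
2 = 2·1 + 0
Back-substituting gives 3·4 ≡ 1 (mod 11).

4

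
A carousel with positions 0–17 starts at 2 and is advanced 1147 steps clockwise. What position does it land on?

15

Dividing 1147 by 18 gives quotient 63 and remainder 13.
(2 + 13) mod 18 = 15.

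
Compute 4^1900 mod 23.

9

Square-and-reduce mod 23: 4^1≡4, 4^2≡16, 4^4≡3, 4^8≡9, 4^16≡12, 4^32≡6, 4^64≡13, 4^128≡8, 4^256≡18, 4^512≡2, 4^1024≡4.
Since 1900 = 4 + 8 + 32 + 64 + 256 + 512 + 1024 in binary, 4^1900 ≡ 3·9·6·13·18·2·4 ≡ 9 (mod 23).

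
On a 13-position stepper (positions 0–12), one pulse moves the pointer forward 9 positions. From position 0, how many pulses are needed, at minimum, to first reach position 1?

3

9·3 = 27 = 2·13 + 1, so 9⁻¹ ≡ 3 (mod 13).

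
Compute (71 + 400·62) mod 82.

400·62 = 24800.
24800 = 302·82 + 36, so 24800 mod 82 = 36.
(71 + 36) mod 82 = 25.

25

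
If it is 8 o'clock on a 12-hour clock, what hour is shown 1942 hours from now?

Dividing 1942 by 12 gives quotient 161 and remainder 10.
8 + 10 → 6 on a 12-hour dial.

6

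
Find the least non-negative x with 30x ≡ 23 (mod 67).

3

30⁻¹ ≡ 38 (mod 67) because 30·38 = 1140 = 17·67 + 1.
Multiplying both sides by 38: x ≡ 38·23 = 874 ≡ 3 (mod 67).
Check: 30·3 = 90 = 1·67 + 23.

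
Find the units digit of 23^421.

3

Last digits of 3^n: 3, 9, 7, 1 (period 4).
421 leaves remainder 1 on division by 4, so 23^421 ends in 3.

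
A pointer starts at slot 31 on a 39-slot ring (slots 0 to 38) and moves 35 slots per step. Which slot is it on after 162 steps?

162·35 = 5670.
5670 − 145·39 = 15, so 5670 ≡ 15 (mod 39).
(31 + 15) mod 39 = 7.

7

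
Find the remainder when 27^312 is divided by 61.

58

Successive squares of 27 mod 61: 27^1≡27, 27^2≡58, 27^4≡9, 27^8≡20, 27^16≡34, 27^32≡58, 27^64≡9, 27^128≡20, 27^256≡34.
Since 312 = 8 + 16 + 32 + 256 in binary, 27^312 ≡ 20·34·58·34 ≡ 58 (mod 61).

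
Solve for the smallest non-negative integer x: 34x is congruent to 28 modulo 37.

The inverse of 34 mod 37 is 12 (since 34·12 = 408 ≡ 1).
So x ≡ 12·28 = 336 ≡ 3 (mod 37).

3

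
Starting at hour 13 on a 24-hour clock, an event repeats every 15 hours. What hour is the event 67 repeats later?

67·15 = 1005.
1005 mod 24 = 21 (since 41·24 = 984).
(13 + 21) mod 24 = 10.

10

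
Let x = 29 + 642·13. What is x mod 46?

642·13 = 8346.
Dividing 8346 by 46 gives quotient 181 and remainder 20.
(29 + 20) mod 46 = 3.

3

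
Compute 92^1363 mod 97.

59

Square-and-reduce mod 97: 92^1≡92, 92^2≡25, 92^4≡43, 92^8≡6, 92^16≡36, 92^32≡35, 92^64≡61, 92^128≡35, 92^256≡61, 92^512≡35, 92^1024≡61.
1363 = 1 + 2 + 16 + 64 + 256 + 1024, so 92^1363 ≡ 92·25·36·61·61·61 ≡ 59 (mod 97).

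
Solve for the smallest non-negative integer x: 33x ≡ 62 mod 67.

10

33⁻¹ ≡ 65 (mod 67) because 33·65 = 2145 = 32·67 + 1.
So x ≡ 65·62 = 4030 ≡ 10 (mod 67).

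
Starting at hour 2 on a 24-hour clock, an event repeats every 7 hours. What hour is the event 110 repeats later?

110·7 = 770.
770 − 32·24 = 2, so 770 ≡ 2 (mod 24).
(2 + 2) mod 24 = 4.

4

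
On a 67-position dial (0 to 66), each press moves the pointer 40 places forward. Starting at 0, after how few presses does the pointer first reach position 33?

40⁻¹ ≡ 62 (mod 67) because 40·62 = 2480 = 37·67 + 1.
So x ≡ 62·33 = 2046 ≡ 36 (mod 67).
Check: 40·36 = 1440 = 21·67 + 33.

36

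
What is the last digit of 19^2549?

9

Last digits of 9^n: 9, 1 (period 2).
2549 leaves remainder 1 on division by 2, so 19^2549 ends in 9.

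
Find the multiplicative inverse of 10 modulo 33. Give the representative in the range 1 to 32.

10

33 = 3·10 + 3
10 = 3·3 + 1
3 = 3·1 + 0
Back-substituting gives 10·10 ≡ 1 (mod 33).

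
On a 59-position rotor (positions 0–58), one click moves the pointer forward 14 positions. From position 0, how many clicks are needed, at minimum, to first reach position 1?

59 = 4·14 + 3
14 = 4·3 + 2
3 = 1·2 + 1
2 = 2·1 + 0
Back-substituting gives 14·38 ≡ 1 (mod 59).

38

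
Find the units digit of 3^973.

3

The units digit of 3^n cycles with period 4: 3, 9, 7, 1, …
973 leaves remainder 1 on division by 4, so 3^973 ends in 3.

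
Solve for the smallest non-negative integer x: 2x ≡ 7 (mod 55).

The inverse of 2 mod 55 is 28 (since 2·28 = 56 ≡ 1).
So x ≡ 28·7 = 196 ≡ 31 (mod 55).
Check: 2·31 = 62 = 1·55 + 7.

31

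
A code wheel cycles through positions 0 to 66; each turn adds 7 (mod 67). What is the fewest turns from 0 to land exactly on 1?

67 = 9·7 + 4
7 = 1·4 + 3
4 = 1·3 + 1
3 = 3·1 + 0
Back-substituting gives 7·48 ≡ 1 (mod 67).

48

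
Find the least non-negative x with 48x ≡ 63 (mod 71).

59

48⁻¹ ≡ 37 (mod 71) because 48·37 = 1776 = 25·71 + 1.
So x ≡ 37·63 = 2331 ≡ 59 (mod 71).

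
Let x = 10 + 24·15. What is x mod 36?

24·15 = 360.
360 − 10·36 = 0, so 360 ≡ 0 (mod 36).
(10 + 0) mod 36 = 10.

10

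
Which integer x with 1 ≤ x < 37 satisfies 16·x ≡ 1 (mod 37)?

16·7 = 112 = 3·37 + 1, so 16⁻¹ ≡ 7 (mod 37).

7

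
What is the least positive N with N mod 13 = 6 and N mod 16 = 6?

x ≡ 6 (mod 13) gives x ∈ {6}.
The first of these with x mod 16 = 6 is 6.

6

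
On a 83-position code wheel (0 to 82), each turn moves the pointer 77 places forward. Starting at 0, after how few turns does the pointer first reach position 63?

77⁻¹ ≡ 69 (mod 83) because 77·69 = 5313 = 64·83 + 1.
Multiplying both sides by 69: x ≡ 69·63 = 4347 ≡ 31 (mod 83).
Check: 77·31 = 2387 = 28·83 + 63.

31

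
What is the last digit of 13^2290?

9

Powers of 3 mod 10 repeat with period 4: 3, 9, 7, 1.
2290 mod 4 = 2, so the last digit matches 3^2 = 9.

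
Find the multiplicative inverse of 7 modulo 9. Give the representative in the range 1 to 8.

4

9 = 1·7 + 2
7 = 3·2 + 1
2 = 2·1 + 0
Back-substituting gives 7·4 ≡ 1 (mod 9).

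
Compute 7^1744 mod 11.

By repeated squaring mod 11: 7^1≡7, 7^2≡5, 7^4≡3, 7^8≡9, 7^16≡4, 7^32≡5, 7^64≡3, 7^128≡9, 7^256≡4, 7^512≡5, 7^1024≡3.
1744 = 16 + 64 + 128 + 512 + 1024, so 7^1744 ≡ 4·3·9·5·3 ≡ 3 (mod 11).

3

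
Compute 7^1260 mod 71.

Successive squares of 7 mod 71: 7^1≡7, 7^2≡49, 7^4≡58, 7^8≡27, 7^16≡19, 7^32≡6, 7^64≡36, 7^128≡18, 7^256≡40, 7^512≡38, 7^1024≡24.
Since 1260 = 4 + 8 + 32 + 64 + 128 + 1024 in binary, 7^1260 ≡ 58·27·6·36·18·24 ≡ 1 (mod 71).

1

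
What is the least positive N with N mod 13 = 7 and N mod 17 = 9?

x ≡ 7 (mod 13) gives x ∈ {7, 20, 33, 46, 59, 72, 85, 98, …}.
The first of these with x mod 17 = 9 is 111.

111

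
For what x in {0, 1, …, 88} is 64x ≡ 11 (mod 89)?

85

64⁻¹ ≡ 32 (mod 89) because 64·32 = 2048 = 23·89 + 1.
So x ≡ 32·11 = 352 ≡ 85 (mod 89).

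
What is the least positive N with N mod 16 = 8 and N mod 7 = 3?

x ≡ 3 (mod 7) gives x ∈ {3, 10, 17, 24}.
The first of these with x mod 16 = 8 is 24.

24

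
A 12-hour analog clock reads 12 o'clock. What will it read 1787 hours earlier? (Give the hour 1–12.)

Dividing 1787 by 12 gives quotient 148 and remainder 11.
12 − 11 → 1 on a 12-hour dial.

1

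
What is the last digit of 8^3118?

4

The units digit of 8^n cycles with period 4: 8, 4, 2, 6, …
3118 leaves remainder 2 on division by 4, so 8^3118 ends in 4.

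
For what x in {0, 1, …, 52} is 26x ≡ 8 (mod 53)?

The inverse of 26 mod 53 is 51 (since 26·51 = 1326 ≡ 1).
So x ≡ 51·8 = 408 ≡ 37 (mod 53).

37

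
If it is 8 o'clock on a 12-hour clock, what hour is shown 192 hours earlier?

192 mod 12 = 0 (since 16·12 = 192).
8 − 0 → 8 on a 12-hour dial.

8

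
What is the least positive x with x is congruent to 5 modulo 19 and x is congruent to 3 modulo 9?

x ≡ 3 (mod 9) gives x ∈ {3, 12, 21, 30, 39, 48, 57, 66, …}.
The first of these with x mod 19 = 5 is 138.

138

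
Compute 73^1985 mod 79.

42

Successive squares of 73 mod 79: 73^1≡73, 73^2≡36, 73^4≡32, 73^8≡76, 73^16≡9, 73^32≡2, 73^64≡4, 73^128≡16, 73^256≡19, 73^512≡45, 73^1024≡50.
Since 1985 = 1 + 64 + 128 + 256 + 512 + 1024 in binary, 73^1985 ≡ 73·4·16·19·45·50 ≡ 42 (mod 79).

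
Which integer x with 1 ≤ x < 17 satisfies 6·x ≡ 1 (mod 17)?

17 = 2·6 + 5
6 = 1·5 + 1
5 = 5·1 + 0
Back-substituting gives 6·3 ≡ 1 (mod 17).

3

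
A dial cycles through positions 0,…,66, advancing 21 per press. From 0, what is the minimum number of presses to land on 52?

The inverse of 21 mod 67 is 16 (since 21·16 = 336 ≡ 1).
Multiplying both sides by 16: x ≡ 16·52 = 832 ≡ 28 (mod 67).
Check: 21·28 = 588 = 8·67 + 52.

28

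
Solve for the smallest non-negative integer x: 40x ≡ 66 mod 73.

71

40⁻¹ ≡ 42 (mod 73) because 40·42 = 1680 = 23·73 + 1.
So x ≡ 42·66 = 2772 ≡ 71 (mod 73).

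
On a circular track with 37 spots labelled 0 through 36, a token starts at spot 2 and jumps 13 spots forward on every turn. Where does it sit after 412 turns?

30

412·13 = 5356.
5356 − 144·37 = 28, so 5356 ≡ 28 (mod 37).
(2 + 28) mod 37 = 30.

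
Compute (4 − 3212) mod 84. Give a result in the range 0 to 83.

3212 mod 84 = 20 (since 38·84 = 3192).
(4 − 20) mod 84 = 68.

68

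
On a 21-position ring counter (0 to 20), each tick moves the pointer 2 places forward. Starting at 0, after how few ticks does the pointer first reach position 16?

8

The inverse of 2 mod 21 is 11 (since 2·11 = 22 ≡ 1).
So x ≡ 11·16 = 176 ≡ 8 (mod 21).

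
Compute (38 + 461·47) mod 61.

50

461·47 = 21667.
Dividing 21667 by 61 gives quotient 355 and remainder 12.
(38 + 12) mod 61 = 50.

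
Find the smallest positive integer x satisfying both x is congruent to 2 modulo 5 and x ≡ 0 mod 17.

x ≡ 2 (mod 5) gives x ∈ {2, 7, 12, 17}.
The first of these with x mod 17 = 0 is 17.

17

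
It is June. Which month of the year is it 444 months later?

444 mod 12 = 0 (since 37·12 = 444).
June + 0 months → June.

June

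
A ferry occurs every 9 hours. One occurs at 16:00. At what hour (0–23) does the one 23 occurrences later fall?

7

23·9 = 207.
207 mod 24 = 15 (since 8·24 = 192).
(16 + 15) mod 24 = 7.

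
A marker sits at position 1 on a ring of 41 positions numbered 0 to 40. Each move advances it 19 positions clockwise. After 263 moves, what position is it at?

263·19 = 4997.
Dividing 4997 by 41 gives quotient 121 and remainder 36.
(1 + 36) mod 41 = 37.

37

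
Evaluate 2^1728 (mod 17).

1

By repeated squaring mod 17: 2^1≡2, 2^2≡4, 2^4≡16, 2^8≡1, 2^16≡1, 2^32≡1, 2^64≡1, 2^128≡1, 2^256≡1, 2^512≡1, 2^1024≡1.
Since 1728 = 64 + 128 + 512 + 1024 in binary, 2^1728 ≡ 1·1·1·1 ≡ 1 (mod 17).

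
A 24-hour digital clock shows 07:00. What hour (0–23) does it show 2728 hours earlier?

15

Dividing 2728 by 24 gives quotient 113 and remainder 16.
(7 − 16) mod 24 = 15.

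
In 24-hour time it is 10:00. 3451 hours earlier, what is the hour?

15

3451 − 143·24 = 19, so 3451 ≡ 19 (mod 24).
(10 − 19) mod 24 = 15.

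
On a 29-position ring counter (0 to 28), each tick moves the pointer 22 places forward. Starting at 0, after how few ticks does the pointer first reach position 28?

25

The inverse of 22 mod 29 is 4 (since 22·4 = 88 ≡ 1).
So x ≡ 4·28 = 112 ≡ 25 (mod 29).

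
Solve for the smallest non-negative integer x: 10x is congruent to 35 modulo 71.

39

10⁻¹ ≡ 64 (mod 71) because 10·64 = 640 = 9·71 + 1.
Multiplying both sides by 64: x ≡ 64·35 = 2240 ≡ 39 (mod 71).
Check: 10·39 = 390 = 5·71 + 35.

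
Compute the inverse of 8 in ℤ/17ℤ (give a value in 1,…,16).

15

8·15 = 120 = 7·17 + 1, so 8⁻¹ ≡ 15 (mod 17).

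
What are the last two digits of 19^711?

19

By repeated squaring mod 100: 19^1≡19, 19^2≡61, 19^4≡21, 19^8≡41, 19^16≡81, 19^32≡61, 19^64≡21, 19^128≡41, 19^256≡81, 19^512≡61.
Since 711 = 1 + 2 + 4 + 64 + 128 + 512 in binary, 19^711 ≡ 19·61·21·21·41·61 ≡ 19 (mod 100).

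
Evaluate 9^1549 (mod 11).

By repeated squaring mod 11: 9^1≡9, 9^2≡4, 9^4≡5, 9^8≡3, 9^16≡9, 9^32≡4, 9^64≡5, 9^128≡3, 9^256≡9, 9^512≡4, 9^1024≡5.
1549 = 1 + 4 + 8 + 512 + 1024, so 9^1549 ≡ 9·5·3·4·5 ≡ 5 (mod 11).

5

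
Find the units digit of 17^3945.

Last digits of 7^n: 7, 9, 3, 1 (period 4).
3945 mod 4 = 1, so the last digit matches 7^1 = 7.

7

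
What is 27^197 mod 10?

Last digits of 7^n: 7, 9, 3, 1 (period 4).
197 leaves remainder 1 on division by 4, so 27^197 ends in 7.

7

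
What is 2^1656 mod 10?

6

Last digits of 2^n: 2, 4, 8, 6 (period 4).
1656 leaves remainder 0 on division by 4, so 2^1656 ends in 6.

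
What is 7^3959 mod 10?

3

The units digit of 7^n cycles with period 4: 7, 9, 3, 1, …
3959 leaves remainder 3 on division by 4, so 7^3959 ends in 3.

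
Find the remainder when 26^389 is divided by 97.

40

Successive squares of 26 mod 97: 26^1≡26, 26^2≡94, 26^4≡9, 26^8≡81, 26^16≡62, 26^32≡61, 26^64≡35, 26^128≡61, 26^256≡35.
Since 389 = 1 + 4 + 128 + 256 in binary, 26^389 ≡ 26·9·61·35 ≡ 40 (mod 97).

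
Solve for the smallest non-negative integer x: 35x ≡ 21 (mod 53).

43

35⁻¹ ≡ 50 (mod 53) because 35·50 = 1750 = 33·53 + 1.
So x ≡ 50·21 = 1050 ≡ 43 (mod 53).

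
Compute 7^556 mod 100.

1

Square-and-reduce mod 100: 7^1≡7, 7^2≡49, 7^4≡1, 7^8≡1, 7^16≡1, 7^32≡1, 7^64≡1, 7^128≡1, 7^256≡1, 7^512≡1.
556 = 4 + 8 + 32 + 512, so 7^556 ≡ 1·1·1·1 ≡ 1 (mod 100).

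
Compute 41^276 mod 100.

Successive squares of 41 mod 100: 41^1≡41, 41^2≡81, 41^4≡61, 41^8≡21, 41^16≡41, 41^32≡81, 41^64≡61, 41^128≡21, 41^256≡41.
Since 276 = 4 + 16 + 256 in binary, 41^276 ≡ 61·41·41 ≡ 41 (mod 100).

41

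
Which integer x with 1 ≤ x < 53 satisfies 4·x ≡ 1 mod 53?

40

53 = 13·4 + 1
4 = 4·1 + 0
Back-substituting gives 4·40 ≡ 1 (mod 53).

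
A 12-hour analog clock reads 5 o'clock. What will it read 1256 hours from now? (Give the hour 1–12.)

1256 − 104·12 = 8, so 1256 ≡ 8 (mod 12).
5 + 8 → 1 on a 12-hour dial.

1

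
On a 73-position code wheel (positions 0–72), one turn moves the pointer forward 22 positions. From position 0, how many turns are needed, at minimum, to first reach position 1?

73 = 3·22 + 7
22 = 3·7 + 1
7 = 7·1 + 0
Back-substituting gives 22·10 ≡ 1 (mod 73).

10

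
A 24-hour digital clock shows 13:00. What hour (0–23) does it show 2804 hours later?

9

2804 − 116·24 = 20, so 2804 ≡ 20 (mod 24).
(13 + 20) mod 24 = 9.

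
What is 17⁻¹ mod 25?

25 = 1·17 + 8
17 = 2·8 + 1
8 = 8·1 + 0
Back-substituting gives 17·3 ≡ 1 (mod 25).

3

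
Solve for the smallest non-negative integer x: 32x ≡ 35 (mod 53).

The inverse of 32 mod 53 is 5 (since 32·5 = 160 ≡ 1).
Multiplying both sides by 5: x ≡ 5·35 = 175 ≡ 16 (mod 53).

16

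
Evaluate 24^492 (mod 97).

Square-and-reduce mod 97: 24^1≡24, 24^2≡91, 24^4≡36, 24^8≡35, 24^16≡61, 24^32≡35, 24^64≡61, 24^128≡35, 24^256≡61.
492 = 4 + 8 + 32 + 64 + 128 + 256, so 24^492 ≡ 36·35·35·61·35·61 ≡ 96 (mod 97).

96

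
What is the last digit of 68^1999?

2

Last digits of 8^n: 8, 4, 2, 6 (period 4).
1999 mod 4 = 3, so the last digit matches 8^3 = 2.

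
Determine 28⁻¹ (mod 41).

28·22 = 616 = 15·41 + 1, so 28⁻¹ ≡ 22 (mod 41).

22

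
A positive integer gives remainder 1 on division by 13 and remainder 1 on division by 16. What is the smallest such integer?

1

x ≡ 1 (mod 13) gives x ∈ {1}.
The first of these with x mod 16 = 1 is 1.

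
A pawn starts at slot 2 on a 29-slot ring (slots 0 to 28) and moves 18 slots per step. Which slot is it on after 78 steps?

14

78·18 = 1404.
1404 − 48·29 = 12, so 1404 ≡ 12 (mod 29).
(2 + 12) mod 29 = 14.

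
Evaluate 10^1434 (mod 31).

16

Successive squares of 10 mod 31: 10^1≡10, 10^2≡7, 10^4≡18, 10^8≡14, 10^16≡10, 10^32≡7, 10^64≡18, 10^128≡14, 10^256≡10, 10^512≡7, 10^1024≡18.
Since 1434 = 2 + 8 + 16 + 128 + 256 + 1024 in binary, 10^1434 ≡ 7·14·10·14·10·18 ≡ 16 (mod 31).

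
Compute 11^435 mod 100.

By repeated squaring mod 100: 11^1≡11, 11^2≡21, 11^4≡41, 11^8≡81, 11^16≡61, 11^32≡21, 11^64≡41, 11^128≡81, 11^256≡61.
435 = 1 + 2 + 16 + 32 + 128 + 256, so 11^435 ≡ 11·21·61·21·81·61 ≡ 51 (mod 100).

51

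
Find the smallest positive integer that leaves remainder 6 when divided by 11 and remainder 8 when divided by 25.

Since 25·4 ≡ 1 (mod 11), take x = 8 + 25·((6−8)·4 mod 11) = 8 + 25·3 = 83.
Check: 83 mod 11 = 6, 83 mod 25 = 8.

83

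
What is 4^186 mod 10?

6

The units digit of 4^n cycles with period 2: 4, 6, …
186 leaves remainder 0 on division by 2, so 4^186 ends in 6.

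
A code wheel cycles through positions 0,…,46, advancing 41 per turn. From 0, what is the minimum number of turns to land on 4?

41⁻¹ ≡ 39 (mod 47) because 41·39 = 1599 = 34·47 + 1.
So x ≡ 39·4 = 156 ≡ 15 (mod 47).
Check: 41·15 = 615 = 13·47 + 4.

15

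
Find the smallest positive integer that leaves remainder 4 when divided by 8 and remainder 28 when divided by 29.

Since 29·5 ≡ 1 (mod 8), take x = 28 + 29·((4−28)·5 mod 8) = 28 + 29·0 = 28.
Check: 28 mod 8 = 4, 28 mod 29 = 28.

28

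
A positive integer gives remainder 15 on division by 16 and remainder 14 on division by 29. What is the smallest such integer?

x ≡ 15 (mod 16) gives x ∈ {15, 31, 47, 63, 79, 95, 111, 127, …}.
The first of these with x mod 29 = 14 is 159.

159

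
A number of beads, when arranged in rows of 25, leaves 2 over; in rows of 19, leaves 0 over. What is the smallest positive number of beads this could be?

152

x ≡ 0 (mod 19) gives x ∈ {0, 19, 38, 57, 76, 95, 114, 133, …}.
The first of these with x mod 25 = 2 is 152.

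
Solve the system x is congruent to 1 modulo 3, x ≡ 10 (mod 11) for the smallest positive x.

x ≡ 1 (mod 3) gives x ∈ {1, 4, 7, 10}.
The first of these with x mod 11 = 10 is 10.

10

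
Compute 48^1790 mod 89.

20

By repeated squaring mod 89: 48^1≡48, 48^2≡79, 48^4≡11, 48^8≡32, 48^16≡45, 48^32≡67, 48^64≡39, 48^128≡8, 48^256≡64, 48^512≡2, 48^1024≡4.
Since 1790 = 2 + 4 + 8 + 16 + 32 + 64 + 128 + 512 + 1024 in binary, 48^1790 ≡ 79·11·32·45·67·39·8·2·4 ≡ 20 (mod 89).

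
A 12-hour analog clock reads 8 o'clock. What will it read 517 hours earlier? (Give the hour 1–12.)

7

Dividing 517 by 12 gives quotient 43 and remainder 1.
8 − 1 → 7 on a 12-hour dial.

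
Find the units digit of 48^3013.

8

Powers of 8 mod 10 repeat with period 4: 8, 4, 2, 6.
3013 leaves remainder 1 on division by 4, so 48^3013 ends in 8.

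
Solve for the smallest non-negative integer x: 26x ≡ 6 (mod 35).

11

26⁻¹ ≡ 31 (mod 35) because 26·31 = 806 = 23·35 + 1.
Multiplying both sides by 31: x ≡ 31·6 = 186 ≡ 11 (mod 35).
Check: 26·11 = 286 = 8·35 + 6.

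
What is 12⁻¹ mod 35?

3

12·3 = 36 = 1·35 + 1, so 12⁻¹ ≡ 3 (mod 35).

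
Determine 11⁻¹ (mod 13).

11·6 = 66 = 5·13 + 1, so 11⁻¹ ≡ 6 (mod 13).

6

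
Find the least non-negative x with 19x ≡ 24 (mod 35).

19⁻¹ ≡ 24 (mod 35) because 19·24 = 456 = 13·35 + 1.
So x ≡ 24·24 = 576 ≡ 16 (mod 35).

16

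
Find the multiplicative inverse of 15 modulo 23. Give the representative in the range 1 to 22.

15·20 = 300 = 13·23 + 1, so 15⁻¹ ≡ 20 (mod 23).

20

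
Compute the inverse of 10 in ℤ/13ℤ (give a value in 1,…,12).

10·4 = 40 = 3·13 + 1, so 10⁻¹ ≡ 4 (mod 13).

4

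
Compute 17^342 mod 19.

Successive squares of 17 mod 19: 17^1≡17, 17^2≡4, 17^4≡16, 17^8≡9, 17^16≡5, 17^32≡6, 17^64≡17, 17^128≡4, 17^256≡16.
Since 342 = 2 + 4 + 16 + 64 + 256 in binary, 17^342 ≡ 4·16·5·17·16 ≡ 1 (mod 19).

1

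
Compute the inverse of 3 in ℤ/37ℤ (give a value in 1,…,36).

3·25 = 75 = 2·37 + 1, so 3⁻¹ ≡ 25 (mod 37).

25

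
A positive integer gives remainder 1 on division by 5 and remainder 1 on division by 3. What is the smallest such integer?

x ≡ 1 (mod 3) gives x ∈ {1}.
The first of these with x mod 5 = 1 is 1.

1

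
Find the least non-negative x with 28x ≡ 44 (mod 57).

26

28⁻¹ ≡ 55 (mod 57) because 28·55 = 1540 = 27·57 + 1.
Multiplying both sides by 55: x ≡ 55·44 = 2420 ≡ 26 (mod 57).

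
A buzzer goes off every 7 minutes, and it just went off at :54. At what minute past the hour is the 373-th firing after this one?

373·7 = 2611.
2611 − 43·60 = 31, so 2611 ≡ 31 (mod 60).
(54 + 31) mod 60 = 25.

25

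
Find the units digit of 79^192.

1

The units digit of 79^n cycles with period 2: 9, 1, …
192 leaves remainder 0 on division by 2, so 79^192 ends in 1.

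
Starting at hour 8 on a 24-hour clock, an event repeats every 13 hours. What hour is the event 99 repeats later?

99·13 = 1287.
1287 mod 24 = 15 (since 53·24 = 1272).
(8 + 15) mod 24 = 23.

23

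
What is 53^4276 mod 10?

1

Powers of 3 mod 10 repeat with period 4: 3, 9, 7, 1.
4276 leaves remainder 0 on division by 4, so 53^4276 ends in 1.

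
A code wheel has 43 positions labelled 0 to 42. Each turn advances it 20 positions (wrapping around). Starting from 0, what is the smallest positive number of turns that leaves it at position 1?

43 = 2·20 + 3
20 = 6·3 + 2
3 = 1·2 + 1
2 = 2·1 + 0
Back-substituting gives 20·28 ≡ 1 (mod 43).

28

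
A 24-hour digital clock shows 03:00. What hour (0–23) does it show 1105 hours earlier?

Dividing 1105 by 24 gives quotient 46 and remainder 1.
(3 − 1) mod 24 = 2.

2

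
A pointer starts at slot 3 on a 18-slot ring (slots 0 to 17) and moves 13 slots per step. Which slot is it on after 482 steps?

5

482·13 = 6266.
6266 = 348·18 + 2, so 6266 mod 18 = 2.
(3 + 2) mod 18 = 5.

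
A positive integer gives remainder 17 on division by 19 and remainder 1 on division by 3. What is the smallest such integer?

x ≡ 1 (mod 3) gives x ∈ {1, 4, 7, 10, 13, 16, 19, 22, …}.
The first of these with x mod 19 = 17 is 55.

55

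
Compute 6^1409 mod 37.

6

Successive squares of 6 mod 37: 6^1≡6, 6^2≡36, 6^4≡1, 6^8≡1, 6^16≡1, 6^32≡1, 6^64≡1, 6^128≡1, 6^256≡1, 6^512≡1, 6^1024≡1.
Since 1409 = 1 + 128 + 256 + 1024 in binary, 6^1409 ≡ 6·1·1·1 ≡ 6 (mod 37).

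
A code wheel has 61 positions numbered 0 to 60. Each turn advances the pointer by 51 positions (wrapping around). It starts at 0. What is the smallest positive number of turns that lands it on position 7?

51⁻¹ ≡ 6 (mod 61) because 51·6 = 306 = 5·61 + 1.
Multiplying both sides by 6: x ≡ 6·7 = 42 ≡ 42 (mod 61).
Check: 51·42 = 2142 = 35·61 + 7.

42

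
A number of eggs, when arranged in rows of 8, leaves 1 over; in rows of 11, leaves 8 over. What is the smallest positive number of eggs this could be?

x ≡ 1 (mod 8) gives x ∈ {1, 9, 17, 25, 33, 41}.
The first of these with x mod 11 = 8 is 41.

41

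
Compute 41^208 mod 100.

21

Successive squares of 41 mod 100: 41^1≡41, 41^2≡81, 41^4≡61, 41^8≡21, 41^16≡41, 41^32≡81, 41^64≡61, 41^128≡21.
208 = 16 + 64 + 128, so 41^208 ≡ 41·61·21 ≡ 21 (mod 100).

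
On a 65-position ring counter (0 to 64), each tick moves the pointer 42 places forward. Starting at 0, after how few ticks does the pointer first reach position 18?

The inverse of 42 mod 65 is 48 (since 42·48 = 2016 ≡ 1).
Multiplying both sides by 48: x ≡ 48·18 = 864 ≡ 19 (mod 65).

19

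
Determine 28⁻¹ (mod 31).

28·10 = 280 = 9·31 + 1, so 28⁻¹ ≡ 10 (mod 31).

10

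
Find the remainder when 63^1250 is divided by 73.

27

By repeated squaring mod 73: 63^1≡63, 63^2≡27, 63^4≡72, 63^8≡1, 63^16≡1, 63^32≡1, 63^64≡1, 63^128≡1, 63^256≡1, 63^512≡1, 63^1024≡1.
Since 1250 = 2 + 32 + 64 + 128 + 1024 in binary, 63^1250 ≡ 27·1·1·1·1 ≡ 27 (mod 73).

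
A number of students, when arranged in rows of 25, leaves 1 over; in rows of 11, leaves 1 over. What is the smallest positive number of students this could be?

1

x ≡ 1 (mod 11) gives x ∈ {1}.
The first of these with x mod 25 = 1 is 1.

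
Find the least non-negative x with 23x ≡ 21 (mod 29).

The inverse of 23 mod 29 is 24 (since 23·24 = 552 ≡ 1).
So x ≡ 24·21 = 504 ≡ 11 (mod 29).

11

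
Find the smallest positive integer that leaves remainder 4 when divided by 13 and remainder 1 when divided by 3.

Since 3·9 ≡ 1 (mod 13), take x = 1 + 3·((4−1)·9 mod 13) = 1 + 3·1 = 4.
Check: 4 mod 13 = 4, 4 mod 3 = 1.

4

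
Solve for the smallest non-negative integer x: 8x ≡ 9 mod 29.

12

8⁻¹ ≡ 11 (mod 29) because 8·11 = 88 = 3·29 + 1.
Multiplying both sides by 11: x ≡ 11·9 = 99 ≡ 12 (mod 29).
Check: 8·12 = 96 = 3·29 + 9.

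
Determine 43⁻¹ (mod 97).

43·88 = 3784 = 39·97 + 1, so 43⁻¹ ≡ 88 (mod 97).

88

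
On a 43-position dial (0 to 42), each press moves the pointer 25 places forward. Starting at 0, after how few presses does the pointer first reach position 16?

23

The inverse of 25 mod 43 is 31 (since 25·31 = 775 ≡ 1).
Multiplying both sides by 31: x ≡ 31·16 = 496 ≡ 23 (mod 43).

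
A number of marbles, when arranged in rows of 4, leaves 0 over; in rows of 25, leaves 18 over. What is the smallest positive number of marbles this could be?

x ≡ 0 (mod 4) gives x ∈ {0, 4, 8, 12, 16, 20, 24, 28, …}.
The first of these with x mod 25 = 18 is 68.

68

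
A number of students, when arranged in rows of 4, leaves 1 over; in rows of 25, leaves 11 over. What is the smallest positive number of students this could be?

x ≡ 1 (mod 4) gives x ∈ {1, 5, 9, 13, 17, 21, 25, 29, …}.
The first of these with x mod 25 = 11 is 61.

61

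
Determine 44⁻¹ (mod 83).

17

83 = 1·44 + 39
44 = 1·39 + 5
39 = 7·5 + 4
5 = 1·4 + 1
4 = 4·1 + 0
Back-substituting gives 44·17 ≡ 1 (mod 83).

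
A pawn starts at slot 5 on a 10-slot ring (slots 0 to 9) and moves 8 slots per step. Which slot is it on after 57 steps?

1

57·8 = 456.
456 − 45·10 = 6, so 456 ≡ 6 (mod 10).
(5 + 6) mod 10 = 1.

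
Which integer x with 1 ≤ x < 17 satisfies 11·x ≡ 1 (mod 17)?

14

11·14 = 154 = 9·17 + 1, so 11⁻¹ ≡ 14 (mod 17).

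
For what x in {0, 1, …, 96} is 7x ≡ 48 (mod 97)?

7⁻¹ ≡ 14 (mod 97) because 7·14 = 98 = 1·97 + 1.
So x ≡ 14·48 = 672 ≡ 90 (mod 97).
Check: 7·90 = 630 = 6·97 + 48.

90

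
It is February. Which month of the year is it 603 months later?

May

603 = 50·12 + 3, so 603 mod 12 = 3.
February + 3 months → May.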